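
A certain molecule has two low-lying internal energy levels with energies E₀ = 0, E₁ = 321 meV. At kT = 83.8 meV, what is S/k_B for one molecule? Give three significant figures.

Eᵢ/kT = 0, 3.8305.
Z = Σ e^(−Eᵢ/kT) = e^(−0) + e^(−3.8305) = 1.0000 + 0.021699 = 1.0217.
⟨E⟩ = Σ EᵢPᵢ = 6.8174 meV.
S/k_B = ln Z + ⟨E⟩/kT = ln(1.0217) + 6.8174/83.8 = 0.021468 + 0.081353 = 0.103.

0.103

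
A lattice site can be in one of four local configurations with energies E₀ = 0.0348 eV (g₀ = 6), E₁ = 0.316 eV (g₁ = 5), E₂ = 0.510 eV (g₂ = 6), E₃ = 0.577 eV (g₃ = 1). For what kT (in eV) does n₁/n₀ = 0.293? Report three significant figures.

n₁/n₀ = (g₁/g₀) exp[−(E₁−E₀)/kT] = 0.293.
⇒ (E₁−E₀)/kT = ln((5/6)/0.293) = ln(2.8441) = 1.0452.
kT = 0.2812 eV / 1.0452 = 0.269 eV.

0.269 eV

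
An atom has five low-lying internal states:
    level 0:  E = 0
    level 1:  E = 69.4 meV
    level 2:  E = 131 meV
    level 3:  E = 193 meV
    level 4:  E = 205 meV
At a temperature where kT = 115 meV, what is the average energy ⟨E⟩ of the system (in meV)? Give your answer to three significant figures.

67.7 meV

Eᵢ/kT = 0, 0.60348, 1.1391, 1.6783, 1.7826.
Z = Σ e^(−Eᵢ/kT) = e^(−0) + e^(−0.60348) + e^(−1.1391) + e^(−1.6783) + e^(−1.7826) = 1.0000 + 0.54691 + 0.32011 + 0.18669 + 0.16820 = 2.2219.
⟨E⟩ = Σ Eᵢ e^(−Eᵢ/kT) / Z = (0·1.0000 + 69.4·0.54691 + 131·0.32011 + 193·0.18669 + 205·0.16820) / 2.2219 = 67.7 meV.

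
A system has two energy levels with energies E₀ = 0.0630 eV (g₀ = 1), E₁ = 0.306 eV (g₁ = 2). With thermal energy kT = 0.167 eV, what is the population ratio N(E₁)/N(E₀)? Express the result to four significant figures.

0.4668

n₁/n₀ = (g₁/g₀) exp[−(E₁−E₀)/kT] = (2/1) × exp(−(0.2430 eV)/(0.167 eV)) = (2/1) × exp(-1.45509) = 0.4668.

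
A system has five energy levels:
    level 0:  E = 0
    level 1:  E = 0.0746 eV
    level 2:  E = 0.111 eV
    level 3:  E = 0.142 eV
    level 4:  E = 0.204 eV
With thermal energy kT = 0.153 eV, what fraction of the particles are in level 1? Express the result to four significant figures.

Eᵢ/kT = 0, 0.487582, 0.725490, 0.928105, 1.33333.
Z = Σ e^(−Eᵢ/kT) = e^(−0) + e^(−0.487582) + e^(−0.725490) + e^(−0.928105) + e^(−1.33333) = 1.00000 + 0.614110 + 0.484087 + 0.395302 + 0.263598 = 2.75710.
P₁ = e^(−E₁/kT) / Z = 0.614110/2.75710 = 0.2227.

0.2227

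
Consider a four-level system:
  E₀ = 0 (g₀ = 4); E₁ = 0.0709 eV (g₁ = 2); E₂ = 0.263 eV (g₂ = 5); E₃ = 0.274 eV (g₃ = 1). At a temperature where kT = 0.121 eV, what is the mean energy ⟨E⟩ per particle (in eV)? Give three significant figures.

Eᵢ/kT = 0, 0.58595, 2.1736, 2.2645.
Z = Σ gᵢe^(−Eᵢ/kT) = 4·e^(−0) + 2·e^(−0.58595) + 5·e^(−2.1736) + 1·e^(−2.2645) = 4.0000 + 1.1132 + 0.56884 + 0.10388 = 5.7859.
⟨E⟩ = Σ Eᵢ gᵢe^(−Eᵢ/kT) / Z = (0·4.0000 + 0.0709·1.1132 + 0.263·0.56884 + 0.274·0.10388) / 5.7859 = 0.0444 eV.

0.0444 eV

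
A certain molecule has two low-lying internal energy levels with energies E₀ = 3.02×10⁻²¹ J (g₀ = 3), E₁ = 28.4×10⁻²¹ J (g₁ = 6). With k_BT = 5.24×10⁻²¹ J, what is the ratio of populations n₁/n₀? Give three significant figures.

0.0158

n₁/n₀ = (g₁/g₀) exp[−(E₁−E₀)/kT] = (6/3) × exp(−(25.38 ×10⁻²¹ J)/(5.24 ×10⁻²¹ J)) = (6/3) × exp(-4.8435) = 0.0158.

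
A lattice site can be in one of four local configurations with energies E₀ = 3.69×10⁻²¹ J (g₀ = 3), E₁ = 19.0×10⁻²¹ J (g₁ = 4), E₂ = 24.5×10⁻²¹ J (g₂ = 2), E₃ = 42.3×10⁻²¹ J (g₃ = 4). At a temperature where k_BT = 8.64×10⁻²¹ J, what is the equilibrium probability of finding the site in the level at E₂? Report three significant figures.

0.0461

Eᵢ/kT = 0.42708, 2.1991, 2.8356, 4.8958.
Z = Σ gᵢe^(−Eᵢ/kT) = 3·e^(−0.42708) + 4·e^(−2.1991) + 2·e^(−2.8356) + 4·e^(−4.8958) = 1.9572 + 0.44361 + 0.11737 + 0.029912 = 2.5481.
P₂ = g₂ e^(−E₂/kT) / Z = 0.11737/2.5481 = 0.0461.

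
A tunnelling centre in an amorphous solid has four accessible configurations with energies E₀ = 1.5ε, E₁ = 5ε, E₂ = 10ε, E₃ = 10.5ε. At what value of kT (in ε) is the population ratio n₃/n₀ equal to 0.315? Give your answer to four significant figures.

n₃/n₀ = exp[−(E₃−E₀)/kT] = 0.315.
⇒ (E₃−E₀)/kT = ln(1/0.315) = ln(3.17460) = 1.15518.
kT = 9.0ε / 1.15518 = 7.791 ε.

7.791 ε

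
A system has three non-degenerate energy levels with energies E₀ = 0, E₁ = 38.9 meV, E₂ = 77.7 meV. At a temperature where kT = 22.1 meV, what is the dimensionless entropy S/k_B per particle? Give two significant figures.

Eᵢ/kT = 0, 1.760, 3.516.
Z = Σ e^(−Eᵢ/kT) = e^(−0) + e^(−1.760) + e^(−3.516) = 1.000 + 0.1720 + 0.02972 = 1.202.
⟨E⟩ = Σ EᵢPᵢ = 7.488 meV.
S/k_B = ln Z + ⟨E⟩/kT = ln(1.202) + 7.488/22.1 = 0.1840 + 0.3388 = 0.52.

0.52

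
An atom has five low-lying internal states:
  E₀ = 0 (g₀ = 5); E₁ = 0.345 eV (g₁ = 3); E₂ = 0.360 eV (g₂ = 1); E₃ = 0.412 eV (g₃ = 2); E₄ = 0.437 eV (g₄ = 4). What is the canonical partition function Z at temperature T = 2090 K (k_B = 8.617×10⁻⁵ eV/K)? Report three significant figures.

Z = 6.13

k_BT = 8.617×10⁻⁵ × 2090 K = 0.18010 eV.
Eᵢ/kT = 0, 1.9156, 1.9989, 2.2876, 2.4264.
Z = Σ gᵢe^(−Eᵢ/kT) = 5·e^(−0) + 3·e^(−1.9156) + 1·e^(−1.9989) + 2·e^(−2.2876) + 4·e^(−2.4264) = 5.0000 + 0.44176 + 0.13548 + 0.20302 + 0.35342 = 6.1337.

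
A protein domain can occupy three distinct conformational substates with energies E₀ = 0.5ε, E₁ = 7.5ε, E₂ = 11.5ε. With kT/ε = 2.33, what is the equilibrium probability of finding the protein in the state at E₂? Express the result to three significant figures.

0.00841

Eᵢ/kT = 0.21459, 3.2189, 4.9356.
Z = Σ e^(−Eᵢ/kT) = e^(−0.21459) + e^(−3.2189) + e^(−4.9356) = 0.80687 + 0.039999 + 0.0071861 = 0.85406.
P₂ = e^(−E₂/kT) / Z = 0.0071861/0.85406 = 0.00841.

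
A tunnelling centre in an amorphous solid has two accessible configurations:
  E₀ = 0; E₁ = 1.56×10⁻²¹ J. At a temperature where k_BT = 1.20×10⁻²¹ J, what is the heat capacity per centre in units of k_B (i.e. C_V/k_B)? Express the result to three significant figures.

0.284

Eᵢ/kT = 0, 1.3000.
Z = Σ e^(−Eᵢ/kT) = e^(−0) + e^(−1.3000) = 1.0000 + 0.27253 = 1.2725.
⟨E⟩ = 0.33410, ⟨E²⟩ = 0.52120.
C_V/k_B = (⟨E²⟩ − ⟨E⟩²)/(kT)² = (0.52120 − 0.11162)/1.4400 = 0.284.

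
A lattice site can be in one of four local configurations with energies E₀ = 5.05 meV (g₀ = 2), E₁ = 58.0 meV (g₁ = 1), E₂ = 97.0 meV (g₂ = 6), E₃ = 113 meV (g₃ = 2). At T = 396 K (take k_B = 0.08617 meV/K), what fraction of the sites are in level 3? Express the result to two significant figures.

0.031

k_BT = 0.08617 × 396 K = 34.12 meV.
Eᵢ/kT = 0.1480, 1.700, 2.843, 3.312.
Z = Σ gᵢe^(−Eᵢ/kT) = 2·e^(−0.1480) + 1·e^(−1.700) + 6·e^(−2.843) + 2·e^(−3.312) = 1.725 + 0.1827 + 0.3495 + 0.07289 = 2.330.
P₃ = g₃ e^(−E₃/kT) / Z = 0.07289/2.330 = 0.031.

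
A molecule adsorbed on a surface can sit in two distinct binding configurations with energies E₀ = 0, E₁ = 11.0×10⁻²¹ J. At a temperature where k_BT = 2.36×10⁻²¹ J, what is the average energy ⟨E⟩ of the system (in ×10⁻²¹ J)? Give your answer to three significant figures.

0.103 ×10⁻²¹ J

Eᵢ/kT = 0, 4.6610.
Z = Σ e^(−Eᵢ/kT) = e^(−0) + e^(−4.6610) = 1.0000 + 0.0094570 = 1.0095.
⟨E⟩ = Σ Eᵢ e^(−Eᵢ/kT) / Z = (0·1.0000 + 11.0·0.0094570) / 1.0095 = 0.103 ×10⁻²¹ J.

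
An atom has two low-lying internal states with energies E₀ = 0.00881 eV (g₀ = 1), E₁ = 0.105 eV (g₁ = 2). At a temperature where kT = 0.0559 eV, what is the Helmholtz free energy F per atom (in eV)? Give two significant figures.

Eᵢ/kT = 0.1576, 1.878.
Z = Σ gᵢe^(−Eᵢ/kT) = 1·e^(−0.1576) + 2·e^(−1.878) = 0.8542 + 0.3058 = 1.160.
F = −kT ln Z = −0.0559 × ln(1.160) = −0.0559 × 0.1484 = -0.0083 eV.

-0.0083 eV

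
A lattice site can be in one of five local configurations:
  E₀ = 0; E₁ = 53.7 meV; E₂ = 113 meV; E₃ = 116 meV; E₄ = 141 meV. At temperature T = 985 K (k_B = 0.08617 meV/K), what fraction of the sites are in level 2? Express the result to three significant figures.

k_BT = 0.08617 × 985 K = 84.877 meV.
Eᵢ/kT = 0, 0.63268, 1.3313, 1.3667, 1.6612.
Z = Σ e^(−Eᵢ/kT) = e^(−0) + e^(−0.63268) + e^(−1.3313) + e^(−1.3667) + e^(−1.6612) = 1.0000 + 0.53117 + 0.26413 + 0.25495 + 0.18991 = 2.2402.
P₂ = e^(−E₂/kT) / Z = 0.26413/2.2402 = 0.118.

0.118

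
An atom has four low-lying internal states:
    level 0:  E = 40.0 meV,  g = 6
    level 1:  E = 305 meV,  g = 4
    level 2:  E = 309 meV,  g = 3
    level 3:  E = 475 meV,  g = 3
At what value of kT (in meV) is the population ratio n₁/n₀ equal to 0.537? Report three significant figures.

n₁/n₀ = (g₁/g₀) exp[−(E₁−E₀)/kT] = 0.537.
⇒ (E₁−E₀)/kT = ln((4/6)/0.537) = ln(1.2415) = 0.21632.
kT = 265.0 meV / 0.21632 = 1230 meV.

1230 meV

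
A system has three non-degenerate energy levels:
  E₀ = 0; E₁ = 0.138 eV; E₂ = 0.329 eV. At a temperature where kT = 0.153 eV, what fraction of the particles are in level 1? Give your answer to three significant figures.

Eᵢ/kT = 0, 0.90196, 2.1503.
Z = Σ e^(−Eᵢ/kT) = e^(−0) + e^(−0.90196) + e^(−2.1503) = 1.0000 + 0.40577 + 0.11645 = 1.5222.
P₁ = e^(−E₁/kT) / Z = 0.40577/1.5222 = 0.267.

0.267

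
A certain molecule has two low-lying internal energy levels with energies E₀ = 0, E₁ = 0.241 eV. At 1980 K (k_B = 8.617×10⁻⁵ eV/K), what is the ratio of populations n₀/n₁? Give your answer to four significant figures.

4.106

k_BT = 8.617×10⁻⁵ × 1980 K = 0.170617 eV.
n₀/n₁ = exp[−(E₀−E₁)/kT] = exp(−(-0.241 eV)/(0.170617 eV)) = exp(1.41252) = 4.106.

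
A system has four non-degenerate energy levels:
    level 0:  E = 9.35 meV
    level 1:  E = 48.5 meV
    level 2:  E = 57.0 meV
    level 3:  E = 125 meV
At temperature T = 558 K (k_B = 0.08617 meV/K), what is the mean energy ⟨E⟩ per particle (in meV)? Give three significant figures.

33.2 meV

k_BT = 0.08617 × 558 K = 48.083 meV.
Eᵢ/kT = 0.19446, 1.0087, 1.1855, 2.5997.
Z = Σ e^(−Eᵢ/kT) = e^(−0.19446) + e^(−1.0087) + e^(−1.1855) + e^(−2.5997) = 0.82328 + 0.36469 + 0.30559 + 0.074296 = 1.5679.
⟨E⟩ = Σ Eᵢ e^(−Eᵢ/kT) / Z = (9.35·0.82328 + 48.5·0.36469 + 57.0·0.30559 + 125·0.074296) / 1.5679 = 33.2 meV.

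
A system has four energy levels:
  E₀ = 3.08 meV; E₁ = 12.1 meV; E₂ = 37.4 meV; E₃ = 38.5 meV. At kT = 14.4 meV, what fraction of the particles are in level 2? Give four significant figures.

0.05387

Eᵢ/kT = 0.213889, 0.840278, 2.59722, 2.67361.
Z = Σ e^(−Eᵢ/kT) = e^(−0.213889) + e^(−0.840278) + e^(−2.59722) + e^(−2.67361) = 0.807438 + 0.431591 + 0.0744803 + 0.0690027 = 1.38251.
P₂ = e^(−E₂/kT) / Z = 0.0744803/1.38251 = 0.05387.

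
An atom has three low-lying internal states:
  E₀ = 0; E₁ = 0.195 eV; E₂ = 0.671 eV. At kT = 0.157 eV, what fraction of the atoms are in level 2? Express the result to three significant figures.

0.0107

Eᵢ/kT = 0, 1.2420, 4.2739.
Z = Σ e^(−Eᵢ/kT) = e^(−0) + e^(−1.2420) + e^(−4.2739) = 1.0000 + 0.28881 + 0.013927 = 1.3027.
P₂ = e^(−E₂/kT) / Z = 0.013927/1.3027 = 0.0107.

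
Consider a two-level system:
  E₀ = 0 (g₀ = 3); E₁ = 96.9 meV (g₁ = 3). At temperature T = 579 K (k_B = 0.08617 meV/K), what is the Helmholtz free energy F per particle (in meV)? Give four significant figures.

-61.50 meV

k_BT = 0.08617 × 579 K = 49.8924 meV.
Eᵢ/kT = 0, 1.94218.
Z = Σ gᵢe^(−Eᵢ/kT) = 3·e^(−0) + 3·e^(−1.94218) = 3.00000 + 0.430173 = 3.43017.
F = −kT ln Z = −49.8924 × ln(3.43017) = −49.8924 × 1.23261 = -61.50 meV.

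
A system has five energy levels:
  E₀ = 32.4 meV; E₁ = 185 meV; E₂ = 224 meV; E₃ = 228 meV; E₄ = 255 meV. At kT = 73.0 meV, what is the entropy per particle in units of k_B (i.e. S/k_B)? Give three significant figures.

Eᵢ/kT = 0.44384, 2.5342, 3.0685, 3.1233, 3.4932.
Z = Σ e^(−Eᵢ/kT) = e^(−0.44384) + e^(−2.5342) + e^(−3.0685) + e^(−3.1233) + e^(−3.4932) = 0.64157 + 0.079325 + 0.046491 + 0.044012 + 0.030403 = 0.84180.
⟨E⟩ = Σ EᵢPᵢ = 75.628 meV.
S/k_B = ln Z + ⟨E⟩/kT = ln(0.84180) + 75.628/73.0 = -0.17221 + 1.0360 = 0.864.

0.864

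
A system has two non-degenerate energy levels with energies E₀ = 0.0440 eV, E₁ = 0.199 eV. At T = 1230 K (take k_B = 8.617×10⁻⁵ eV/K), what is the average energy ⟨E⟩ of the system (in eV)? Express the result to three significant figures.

0.0732 eV

k_BT = 8.617×10⁻⁵ × 1230 K = 0.10599 eV.
Eᵢ/kT = 0.41513, 1.8775.
Z = Σ e^(−Eᵢ/kT) = e^(−0.41513) + e^(−1.8775) = 0.66025 + 0.15297 = 0.81322.
⟨E⟩ = Σ Eᵢ e^(−Eᵢ/kT) / Z = (0.0440·0.66025 + 0.199·0.15297) / 0.81322 = 0.0732 eV.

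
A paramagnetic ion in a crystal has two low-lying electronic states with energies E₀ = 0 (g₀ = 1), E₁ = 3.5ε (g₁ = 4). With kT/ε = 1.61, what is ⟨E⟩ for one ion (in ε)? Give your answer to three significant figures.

1.09 ε

Eᵢ/kT = 0, 2.1739.
Z = Σ gᵢe^(−Eᵢ/kT) = 1·e^(−0) + 4·e^(−2.1739) = 1.0000 + 0.45493 = 1.4549.
⟨E⟩ = Σ Eᵢ gᵢe^(−Eᵢ/kT) / Z = (0·1.0000 + 3.5·0.45493) / 1.4549 = 1.09 ε.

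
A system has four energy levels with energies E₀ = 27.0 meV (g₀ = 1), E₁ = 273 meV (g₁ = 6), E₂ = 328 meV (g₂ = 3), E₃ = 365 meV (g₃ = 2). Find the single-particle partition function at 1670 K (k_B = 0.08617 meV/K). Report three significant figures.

Z = 2.19

k_BT = 0.08617 × 1670 K = 143.90 meV.
Eᵢ/kT = 0.18763, 1.8972, 2.2794, 2.5365.
Z = Σ gᵢe^(−Eᵢ/kT) = 1·e^(−0.18763) + 6·e^(−1.8972) + 3·e^(−2.2794) + 2·e^(−2.5365) = 0.82892 + 0.89993 + 0.30704 + 0.15829 = 2.1942.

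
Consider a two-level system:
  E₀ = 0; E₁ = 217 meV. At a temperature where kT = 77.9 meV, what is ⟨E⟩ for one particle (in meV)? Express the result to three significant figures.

12.6 meV

Eᵢ/kT = 0, 2.7856.
Z = Σ e^(−Eᵢ/kT) = e^(−0) + e^(−2.7856) = 1.0000 + 0.061692 = 1.0617.
⟨E⟩ = Σ Eᵢ e^(−Eᵢ/kT) / Z = (0·1.0000 + 217·0.061692) / 1.0617 = 12.6 meV.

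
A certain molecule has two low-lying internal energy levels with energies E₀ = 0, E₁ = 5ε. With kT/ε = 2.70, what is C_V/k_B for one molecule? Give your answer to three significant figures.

Eᵢ/kT = 0, 1.8519.
Z = Σ e^(−Eᵢ/kT) = e^(−0) + e^(−1.8519) = 1.0000 + 0.15694 = 1.1569.
⟨E⟩ = 0.67828 ε, ⟨E²⟩ = 3.3914 ε².
C_V/k_B = (⟨E²⟩ − ⟨E⟩²)/(kT)² = (3.3914 − 0.46006)/7.2900 = 0.402.

0.402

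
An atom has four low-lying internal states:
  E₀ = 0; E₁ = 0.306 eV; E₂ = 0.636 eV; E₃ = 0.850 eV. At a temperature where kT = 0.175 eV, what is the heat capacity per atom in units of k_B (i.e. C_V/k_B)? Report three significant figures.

Eᵢ/kT = 0, 1.7486, 3.6343, 4.8571.
Z = Σ e^(−Eᵢ/kT) = e^(−0) + e^(−1.7486) + e^(−3.6343) + e^(−4.8571) = 1.0000 + 0.17402 + 0.026402 + 0.0077730 = 1.2082.
⟨E⟩ = 0.063441 eV, ⟨E²⟩ = 0.026974 eV².
C_V/k_B = (⟨E²⟩ − ⟨E⟩²)/(kT)² = (0.026974 − 0.0040248)/0.030625 = 0.749.

0.749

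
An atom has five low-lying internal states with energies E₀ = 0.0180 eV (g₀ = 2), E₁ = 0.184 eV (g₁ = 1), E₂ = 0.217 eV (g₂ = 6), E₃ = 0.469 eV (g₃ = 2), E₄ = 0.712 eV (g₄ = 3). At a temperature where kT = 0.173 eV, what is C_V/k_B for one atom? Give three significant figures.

0.563

Eᵢ/kT = 0.10405, 1.0636, 1.2543, 2.7110, 4.1156.
Z = Σ gᵢe^(−Eᵢ/kT) = 2·e^(−0.10405) + 1·e^(−1.0636) + 6·e^(−1.2543) + 2·e^(−2.7110) + 3·e^(−4.1156) = 1.8024 + 0.34521 + 1.7117 + 0.13294 + 0.048948 = 4.0412.
⟨E⟩ = 0.13971 eV, ⟨E²⟩ = 0.036358 eV².
C_V/k_B = (⟨E²⟩ − ⟨E⟩²)/(kT)² = (0.036358 − 0.019519)/0.029929 = 0.563.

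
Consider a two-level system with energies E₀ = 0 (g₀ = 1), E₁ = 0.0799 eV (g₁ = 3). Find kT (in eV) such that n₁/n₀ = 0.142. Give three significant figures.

n₁/n₀ = (g₁/g₀) exp[−(E₁−E₀)/kT] = 0.142.
⇒ (E₁−E₀)/kT = ln((3/1)/0.142) = ln(21.127) = 3.0506.
kT = 0.0799 eV / 3.0506 = 0.0262 eV.

0.0262 eV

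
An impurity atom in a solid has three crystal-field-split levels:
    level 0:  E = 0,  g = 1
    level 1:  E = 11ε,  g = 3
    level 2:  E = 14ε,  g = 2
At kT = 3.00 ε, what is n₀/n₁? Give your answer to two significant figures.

13

n₀/n₁ = (g₀/g₁) exp[−(E₀−E₁)/kT] = (1/3) × exp(−(-11ε)/(3.00ε)) = (1/3) × exp(3.667) = 13.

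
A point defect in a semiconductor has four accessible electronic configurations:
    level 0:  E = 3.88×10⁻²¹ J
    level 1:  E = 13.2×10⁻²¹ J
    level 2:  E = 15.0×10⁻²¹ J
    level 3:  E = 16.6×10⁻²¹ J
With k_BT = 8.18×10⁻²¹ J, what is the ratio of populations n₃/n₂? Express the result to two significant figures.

n₃/n₂ = exp[−(E₃−E₂)/kT] = exp(−(1.6 ×10⁻²¹ J)/(8.18 ×10⁻²¹ J)) = exp(-0.1956) = 0.82.

0.82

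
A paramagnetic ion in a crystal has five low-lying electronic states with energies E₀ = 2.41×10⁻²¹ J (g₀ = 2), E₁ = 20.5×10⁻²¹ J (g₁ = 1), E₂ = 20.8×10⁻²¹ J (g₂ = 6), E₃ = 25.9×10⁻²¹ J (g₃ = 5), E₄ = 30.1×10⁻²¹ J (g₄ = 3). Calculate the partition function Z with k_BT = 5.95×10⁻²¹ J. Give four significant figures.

Z = 1.631

Eᵢ/kT = 0.405042, 3.44538, 3.49580, 4.35294, 5.05882.
Z = Σ gᵢe^(−Eᵢ/kT) = 2·e^(−0.405042) + 1·e^(−3.44538) + 6·e^(−3.49580) + 5·e^(−4.35294) + 3·e^(−5.05882) = 1.33390 + 0.0318926 + 0.181947 + 0.0643446 + 0.0190592 = 1.63114.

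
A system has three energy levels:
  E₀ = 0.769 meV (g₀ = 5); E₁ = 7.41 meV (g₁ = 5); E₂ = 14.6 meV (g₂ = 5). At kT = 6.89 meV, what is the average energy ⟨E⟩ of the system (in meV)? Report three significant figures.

Eᵢ/kT = 0.11161, 1.0755, 2.1190.
Z = Σ gᵢe^(−Eᵢ/kT) = 5·e^(−0.11161) + 5·e^(−1.0755) + 5·e^(−2.1190) = 4.4720 + 1.7056 + 0.60076 = 6.7784.
⟨E⟩ = Σ Eᵢ gᵢe^(−Eᵢ/kT) / Z = (0.769·4.4720 + 7.41·1.7056 + 14.6·0.60076) / 6.7784 = 3.67 meV.

3.67 meV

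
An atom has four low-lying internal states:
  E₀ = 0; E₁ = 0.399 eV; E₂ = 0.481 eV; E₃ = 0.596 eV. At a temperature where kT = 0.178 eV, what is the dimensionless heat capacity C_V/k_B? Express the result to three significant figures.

Eᵢ/kT = 0, 2.2416, 2.7022, 3.3483.
Z = Σ e^(−Eᵢ/kT) = e^(−0) + e^(−2.2416) + e^(−2.7022) + e^(−3.3483) = 1.0000 + 0.10629 + 0.067058 + 0.035144 = 1.2085.
⟨E⟩ = 0.079115 eV, ⟨E²⟩ = 0.037170 eV².
C_V/k_B = (⟨E²⟩ − ⟨E⟩²)/(kT)² = (0.037170 − 0.0062592)/0.031684 = 0.976.

0.976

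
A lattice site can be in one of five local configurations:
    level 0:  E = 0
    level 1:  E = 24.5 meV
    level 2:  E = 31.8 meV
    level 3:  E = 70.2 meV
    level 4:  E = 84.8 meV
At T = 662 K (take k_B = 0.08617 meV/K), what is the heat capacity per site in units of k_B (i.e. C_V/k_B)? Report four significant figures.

k_BT = 0.08617 × 662 K = 57.0445 meV.
Eᵢ/kT = 0, 0.429489, 0.557460, 1.23062, 1.48656.
Z = Σ e^(−Eᵢ/kT) = e^(−0) + e^(−0.429489) + e^(−0.557460) + e^(−1.23062) + e^(−1.48656) = 1.00000 + 0.650842 + 0.572662 + 0.292111 + 0.226149 = 2.74176.
⟨E⟩ = 26.9316 meV, ⟨E²⟩ = 1471.88 meV².
C_V/k_B = (⟨E²⟩ − ⟨E⟩²)/(kT)² = (1471.88 − 725.311)/3254.07 = 0.2294.

0.2294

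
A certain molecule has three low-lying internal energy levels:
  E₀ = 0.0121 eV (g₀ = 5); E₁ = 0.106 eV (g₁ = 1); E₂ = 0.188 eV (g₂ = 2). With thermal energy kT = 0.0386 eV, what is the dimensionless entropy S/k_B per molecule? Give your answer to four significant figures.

Eᵢ/kT = 0.313472, 2.74611, 4.87047.
Z = Σ gᵢe^(−Eᵢ/kT) = 5·e^(−0.313472) + 1·e^(−2.74611) + 2·e^(−4.87047) = 3.65452 + 0.0641770 + 0.0153395 = 3.73404.
⟨E⟩ = Σ EᵢPᵢ = 0.0144364 eV.
S/k_B = ln Z + ⟨E⟩/kT = ln(3.73404) + 0.0144364/0.0386 = 1.31749 + 0.374000 = 1.691.

1.691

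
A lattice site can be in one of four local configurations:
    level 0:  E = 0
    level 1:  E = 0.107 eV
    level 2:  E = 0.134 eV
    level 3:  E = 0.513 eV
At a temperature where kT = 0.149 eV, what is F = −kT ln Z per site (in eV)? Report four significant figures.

-0.09770 eV

Eᵢ/kT = 0, 0.718121, 0.899329, 3.44295.
Z = Σ e^(−Eᵢ/kT) = e^(−0) + e^(−0.718121) + e^(−0.899329) + e^(−3.44295) = 1.00000 + 0.487668 + 0.406843 + 0.0319702 = 1.92648.
F = −kT ln Z = −0.149 × ln(1.92648) = −0.149 × 0.655695 = -0.09770 eV.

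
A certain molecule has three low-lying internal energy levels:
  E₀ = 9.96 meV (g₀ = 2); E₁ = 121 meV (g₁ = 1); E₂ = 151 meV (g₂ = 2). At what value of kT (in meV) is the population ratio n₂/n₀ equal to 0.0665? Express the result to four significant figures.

n₂/n₀ = (g₂/g₀) exp[−(E₂−E₀)/kT] = 0.0665.
⇒ (E₂−E₀)/kT = ln((2/2)/0.0665) = ln(15.0376) = 2.71055.
kT = 141.04 meV / 2.71055 = 52.03 meV.

52.03 meV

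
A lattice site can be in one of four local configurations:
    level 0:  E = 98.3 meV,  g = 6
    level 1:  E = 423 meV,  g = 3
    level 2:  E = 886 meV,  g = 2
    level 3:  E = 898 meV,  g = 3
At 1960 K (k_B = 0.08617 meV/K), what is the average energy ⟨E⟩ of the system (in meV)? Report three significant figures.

126 meV

k_BT = 0.08617 × 1960 K = 168.89 meV.
Eᵢ/kT = 0.58204, 2.5046, 5.2460, 5.3171.
Z = Σ gᵢe^(−Eᵢ/kT) = 6·e^(−0.58204) + 3·e^(−2.5046) + 2·e^(−5.2460) + 3·e^(−5.3171) = 3.3525 + 0.24512 + 0.010537 + 0.014721 = 3.6229.
⟨E⟩ = Σ Eᵢ gᵢe^(−Eᵢ/kT) / Z = (98.3·3.3525 + 423·0.24512 + 886·0.010537 + 898·0.014721) / 3.6229 = 126 meV.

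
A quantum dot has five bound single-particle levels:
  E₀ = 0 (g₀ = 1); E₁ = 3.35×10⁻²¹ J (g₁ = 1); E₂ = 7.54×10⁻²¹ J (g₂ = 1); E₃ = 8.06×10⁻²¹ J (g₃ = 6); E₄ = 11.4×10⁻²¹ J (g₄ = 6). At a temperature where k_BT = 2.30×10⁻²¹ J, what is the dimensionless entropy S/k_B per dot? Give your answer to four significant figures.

Eᵢ/kT = 0, 1.45652, 3.27826, 3.50435, 4.95652.
Z = Σ gᵢe^(−Eᵢ/kT) = 1·e^(−0) + 1·e^(−1.45652) + 1·e^(−3.27826) + 6·e^(−3.50435) + 6·e^(−4.95652) = 1.00000 + 0.233046 + 0.0376938 + 0.180398 + 0.0422243 = 1.49336.
⟨E⟩ = Σ EᵢPᵢ = 2.00908 ×10⁻²¹ J.
S/k_B = ln Z + ⟨E⟩/kT = ln(1.49336) + 2.00908/2.30 = 0.401029 + 0.873513 = 1.275.

1.275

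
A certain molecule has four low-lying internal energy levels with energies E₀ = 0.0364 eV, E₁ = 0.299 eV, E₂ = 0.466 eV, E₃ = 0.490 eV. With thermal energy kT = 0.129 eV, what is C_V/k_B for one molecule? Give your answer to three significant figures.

Eᵢ/kT = 0.28217, 2.3178, 3.6124, 3.7984.
Z = Σ e^(−Eᵢ/kT) = e^(−0.28217) + e^(−2.3178) + e^(−3.6124) + e^(−3.7984) = 0.75415 + 0.098490 + 0.026987 + 0.022407 = 0.90203.
⟨E⟩ = 0.089193 eV, ⟨E²⟩ = 0.023330 eV².
C_V/k_B = (⟨E²⟩ − ⟨E⟩²)/(kT)² = (0.023330 − 0.0079554)/0.016641 = 0.924.

0.924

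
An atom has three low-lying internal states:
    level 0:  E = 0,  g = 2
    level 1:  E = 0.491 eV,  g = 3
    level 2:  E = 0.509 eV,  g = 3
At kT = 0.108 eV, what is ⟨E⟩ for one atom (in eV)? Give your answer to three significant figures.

Eᵢ/kT = 0, 4.5463, 4.7130.
Z = Σ gᵢe^(−Eᵢ/kT) = 2·e^(−0) + 3·e^(−4.5463) + 3·e^(−4.7130) = 2.0000 + 0.031819 + 0.026933 = 2.0588.
⟨E⟩ = Σ Eᵢ gᵢe^(−Eᵢ/kT) / Z = (0·2.0000 + 0.491·0.031819 + 0.509·0.026933) / 2.0588 = 0.0142 eV.

0.0142 eV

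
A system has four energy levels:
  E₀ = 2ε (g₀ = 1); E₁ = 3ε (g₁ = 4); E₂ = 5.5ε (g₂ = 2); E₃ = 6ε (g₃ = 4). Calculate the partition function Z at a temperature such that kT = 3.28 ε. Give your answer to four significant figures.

Eᵢ/kT = 0.609756, 0.914634, 1.67683, 1.82927.
Z = Σ gᵢe^(−Eᵢ/kT) = 1·e^(−0.609756) + 4·e^(−0.914634) + 2·e^(−1.67683) + 4·e^(−1.82927) = 0.543483 + 1.60265 + 0.373931 + 0.642123 = 3.16219.

Z = 3.162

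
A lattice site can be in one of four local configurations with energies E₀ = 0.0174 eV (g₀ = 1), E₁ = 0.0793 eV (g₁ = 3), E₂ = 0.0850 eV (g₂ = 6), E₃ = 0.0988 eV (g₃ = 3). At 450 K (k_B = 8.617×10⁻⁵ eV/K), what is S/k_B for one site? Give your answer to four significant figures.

2.288

k_BT = 8.617×10⁻⁵ × 450 K = 0.0387765 eV.
Eᵢ/kT = 0.448725, 2.04505, 2.19205, 2.54793.
Z = Σ gᵢe^(−Eᵢ/kT) = 1·e^(−0.448725) + 3·e^(−2.04505) + 6·e^(−2.19205) + 3·e^(−2.54793) = 0.638442 + 0.388121 + 0.670125 + 0.234730 = 1.93142.
⟨E⟩ = Σ EᵢPᵢ = 0.0631861 eV.
S/k_B = ln Z + ⟨E⟩/kT = ln(1.93142) + 0.0631861/0.0387765 = 0.658255 + 1.62949 = 2.288.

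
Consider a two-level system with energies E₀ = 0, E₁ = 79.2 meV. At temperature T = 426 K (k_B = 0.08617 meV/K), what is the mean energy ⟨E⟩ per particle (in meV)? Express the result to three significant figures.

8.21 meV

k_BT = 0.08617 × 426 K = 36.708 meV.
Eᵢ/kT = 0, 2.1576.
Z = Σ e^(−Eᵢ/kT) = e^(−0) + e^(−2.1576) = 1.0000 + 0.11560 = 1.1156.
⟨E⟩ = Σ Eᵢ e^(−Eᵢ/kT) / Z = (0·1.0000 + 79.2·0.11560) / 1.1156 = 8.21 meV.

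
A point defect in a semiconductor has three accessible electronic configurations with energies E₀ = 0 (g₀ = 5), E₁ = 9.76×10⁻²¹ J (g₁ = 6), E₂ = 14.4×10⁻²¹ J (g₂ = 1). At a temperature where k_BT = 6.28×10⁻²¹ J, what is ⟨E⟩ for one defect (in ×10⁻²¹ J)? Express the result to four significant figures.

2.172 ×10⁻²¹ J

Eᵢ/kT = 0, 1.55414, 2.29299.
Z = Σ gᵢe^(−Eᵢ/kT) = 5·e^(−0) + 6·e^(−1.55414) + 1·e^(−2.29299) = 5.00000 + 1.26823 + 0.100964 = 6.36919.
⟨E⟩ = Σ Eᵢ gᵢe^(−Eᵢ/kT) / Z = (0·5.00000 + 9.76·1.26823 + 14.4·0.100964) / 6.36919 = 2.172 ×10⁻²¹ J.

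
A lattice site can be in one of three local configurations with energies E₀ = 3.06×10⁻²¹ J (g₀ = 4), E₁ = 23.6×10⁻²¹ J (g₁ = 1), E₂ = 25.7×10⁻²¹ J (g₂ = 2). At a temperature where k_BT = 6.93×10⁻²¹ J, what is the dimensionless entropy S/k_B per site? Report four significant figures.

1.515

Eᵢ/kT = 0.441558, 3.40548, 3.70851.
Z = Σ gᵢe^(−Eᵢ/kT) = 4·e^(−0.441558) + 1·e^(−3.40548) + 2·e^(−3.70851) = 2.57214 + 0.0331909 + 0.0490280 = 2.65436.
⟨E⟩ = Σ EᵢPᵢ = 3.73501 ×10⁻²¹ J.
S/k_B = ln Z + ⟨E⟩/kT = ln(2.65436) + 3.73501/6.93 = 0.976204 + 0.538962 = 1.515.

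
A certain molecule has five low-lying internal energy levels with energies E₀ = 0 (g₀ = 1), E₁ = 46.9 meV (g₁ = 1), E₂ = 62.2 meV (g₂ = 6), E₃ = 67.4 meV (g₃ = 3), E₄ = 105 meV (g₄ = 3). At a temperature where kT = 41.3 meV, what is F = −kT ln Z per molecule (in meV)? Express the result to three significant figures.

-51.4 meV

Eᵢ/kT = 0, 1.1356, 1.5061, 1.6320, 2.5424.
Z = Σ gᵢe^(−Eᵢ/kT) = 1·e^(−0) + 1·e^(−1.1356) + 6·e^(−1.5061) + 3·e^(−1.6320) + 3·e^(−2.5424) = 1.0000 + 0.32123 + 1.3306 + 0.58661 + 0.23603 = 3.4745.
F = −kT ln Z = −41.3 × ln(3.4745) = −41.3 × 1.2455 = -51.4 meV.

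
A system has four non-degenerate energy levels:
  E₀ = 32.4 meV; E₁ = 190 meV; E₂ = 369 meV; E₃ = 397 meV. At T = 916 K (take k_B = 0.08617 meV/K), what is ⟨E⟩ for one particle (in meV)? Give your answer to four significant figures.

58.03 meV

k_BT = 0.08617 × 916 K = 78.9317 meV.
Eᵢ/kT = 0.410481, 2.40714, 4.67493, 5.02966.
Z = Σ e^(−Eᵢ/kT) = e^(−0.410481) + e^(−2.40714) + e^(−4.67493) + e^(−5.02966) = 0.663331 + 0.0900725 + 0.00932618 + 0.00654103 = 0.769271.
⟨E⟩ = Σ Eᵢ e^(−Eᵢ/kT) / Z = (32.4·0.663331 + 190·0.0900725 + 369·0.00932618 + 397·0.00654103) / 0.769271 = 58.03 meV.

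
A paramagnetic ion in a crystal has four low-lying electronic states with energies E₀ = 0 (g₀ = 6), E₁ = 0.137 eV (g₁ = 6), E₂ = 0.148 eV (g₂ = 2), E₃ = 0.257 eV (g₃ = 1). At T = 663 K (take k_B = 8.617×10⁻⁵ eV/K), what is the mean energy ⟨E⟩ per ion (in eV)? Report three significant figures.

0.0149 eV

k_BT = 8.617×10⁻⁵ × 663 K = 0.057131 eV.
Eᵢ/kT = 0, 2.3980, 2.5905, 4.4984.
Z = Σ gᵢe^(−Eᵢ/kT) = 6·e^(−0) + 6·e^(−2.3980) + 2·e^(−2.5905) + 1·e^(−4.4984) = 6.0000 + 0.54540 + 0.14997 + 0.011127 = 6.7065.
⟨E⟩ = Σ Eᵢ gᵢe^(−Eᵢ/kT) / Z = (0·6.0000 + 0.137·0.54540 + 0.148·0.14997 + 0.257·0.011127) / 6.7065 = 0.0149 eV.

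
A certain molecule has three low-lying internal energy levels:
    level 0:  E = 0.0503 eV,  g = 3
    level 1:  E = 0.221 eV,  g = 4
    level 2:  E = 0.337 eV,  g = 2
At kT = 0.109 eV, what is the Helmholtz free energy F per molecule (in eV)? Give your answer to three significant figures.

Eᵢ/kT = 0.46147, 2.0275, 3.0917.
Z = Σ gᵢe^(−Eᵢ/kT) = 3·e^(−0.46147) + 4·e^(−2.0275) + 2·e^(−3.0917) = 1.8911 + 0.52666 + 0.090849 = 2.5086.
F = −kT ln Z = −0.109 × ln(2.5086) = −0.109 × 0.91972 = -0.100 eV.

-0.100 eV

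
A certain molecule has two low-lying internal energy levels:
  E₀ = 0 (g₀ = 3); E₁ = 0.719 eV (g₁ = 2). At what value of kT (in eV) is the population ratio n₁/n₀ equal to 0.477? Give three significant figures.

n₁/n₀ = (g₁/g₀) exp[−(E₁−E₀)/kT] = 0.477.
⇒ (E₁−E₀)/kT = ln((2/3)/0.477) = ln(1.3976) = 0.33476.
kT = 0.719 eV / 0.33476 = 2.15 eV.

2.15 eV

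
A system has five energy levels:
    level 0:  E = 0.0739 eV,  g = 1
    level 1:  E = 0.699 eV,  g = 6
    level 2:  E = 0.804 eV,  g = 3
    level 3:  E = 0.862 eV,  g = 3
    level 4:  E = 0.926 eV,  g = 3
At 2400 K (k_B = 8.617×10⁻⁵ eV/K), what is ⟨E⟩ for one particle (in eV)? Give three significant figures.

k_BT = 8.617×10⁻⁵ × 2400 K = 0.20681 eV.
Eᵢ/kT = 0.35733, 3.3799, 3.8876, 4.1681, 4.4775.
Z = Σ gᵢe^(−Eᵢ/kT) = 1·e^(−0.35733) + 6·e^(−3.3799) + 3·e^(−3.8876) + 3·e^(−4.1681) + 3·e^(−4.4775) = 0.69954 + 0.20431 + 0.061483 + 0.046445 + 0.034085 = 1.0459.
⟨E⟩ = Σ Eᵢ gᵢe^(−Eᵢ/kT) / Z = (0.0739·0.69954 + 0.699·0.20431 + 0.804·0.061483 + 0.862·0.046445 + 0.926·0.034085) / 1.0459 = 0.302 eV.

0.302 eV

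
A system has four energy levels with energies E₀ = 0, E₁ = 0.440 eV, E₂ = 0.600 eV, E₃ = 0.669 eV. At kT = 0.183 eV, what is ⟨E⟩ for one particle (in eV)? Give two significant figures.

0.069 eV

Eᵢ/kT = 0, 2.404, 3.279, 3.656.
Z = Σ e^(−Eᵢ/kT) = e^(−0) + e^(−2.404) + e^(−3.279) + e^(−3.656) = 1.000 + 0.09036 + 0.03767 + 0.02584 = 1.154.
⟨E⟩ = Σ Eᵢ e^(−Eᵢ/kT) / Z = (0·1.000 + 0.440·0.09036 + 0.600·0.03767 + 0.669·0.02584) / 1.154 = 0.069 eV.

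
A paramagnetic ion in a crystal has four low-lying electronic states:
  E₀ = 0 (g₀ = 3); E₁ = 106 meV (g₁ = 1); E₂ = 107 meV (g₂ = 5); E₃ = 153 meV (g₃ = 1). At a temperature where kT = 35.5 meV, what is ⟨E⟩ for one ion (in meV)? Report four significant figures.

Eᵢ/kT = 0, 2.98592, 3.01408, 4.30986.
Z = Σ gᵢe^(−Eᵢ/kT) = 3·e^(−0) + 1·e^(−2.98592) + 5·e^(−3.01408) + 1·e^(−4.30986) = 3.00000 + 0.0504930 + 0.245455 + 0.0134354 = 3.30938.
⟨E⟩ = Σ Eᵢ gᵢe^(−Eᵢ/kT) / Z = (0·3.00000 + 106·0.0504930 + 107·0.245455 + 153·0.0134354) / 3.30938 = 10.17 meV.

10.17 meV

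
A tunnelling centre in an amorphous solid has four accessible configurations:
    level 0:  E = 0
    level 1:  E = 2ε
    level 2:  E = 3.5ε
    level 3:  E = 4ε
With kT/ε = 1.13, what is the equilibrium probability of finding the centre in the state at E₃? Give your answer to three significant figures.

0.0233

Eᵢ/kT = 0, 1.7699, 3.0973, 3.5398.
Z = Σ e^(−Eᵢ/kT) = e^(−0) + e^(−1.7699) + e^(−3.0973) + e^(−3.5398) = 1.0000 + 0.17035 + 0.045171 + 0.029019 = 1.2445.
P₃ = e^(−E₃/kT) / Z = 0.029019/1.2445 = 0.0233.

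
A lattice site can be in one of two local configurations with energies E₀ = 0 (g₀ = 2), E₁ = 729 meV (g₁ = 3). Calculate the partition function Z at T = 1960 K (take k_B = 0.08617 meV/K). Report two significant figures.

Z = 2.0

k_BT = 0.08617 × 1960 K = 168.9 meV.
Eᵢ/kT = 0, 4.316.
Z = Σ gᵢe^(−Eᵢ/kT) = 2·e^(−0) + 3·e^(−4.316) = 2.000 + 0.04006 = 2.040.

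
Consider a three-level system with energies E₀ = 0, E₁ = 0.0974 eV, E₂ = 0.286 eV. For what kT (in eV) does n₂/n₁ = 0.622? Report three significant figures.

0.397 eV

n₂/n₁ = exp[−(E₂−E₁)/kT] = 0.622.
⇒ (E₂−E₁)/kT = ln(1/0.622) = ln(1.6077) = 0.47480.
kT = 0.1886 eV / 0.47480 = 0.397 eV.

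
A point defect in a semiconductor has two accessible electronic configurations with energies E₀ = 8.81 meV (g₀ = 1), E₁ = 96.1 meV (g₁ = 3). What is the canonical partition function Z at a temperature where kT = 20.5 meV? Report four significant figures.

Eᵢ/kT = 0.429756, 4.68780.
Z = Σ gᵢe^(−Eᵢ/kT) = 1·e^(−0.429756) + 3·e^(−4.68780) = 0.650668 + 0.0276208 = 0.678289.

Z = 0.6783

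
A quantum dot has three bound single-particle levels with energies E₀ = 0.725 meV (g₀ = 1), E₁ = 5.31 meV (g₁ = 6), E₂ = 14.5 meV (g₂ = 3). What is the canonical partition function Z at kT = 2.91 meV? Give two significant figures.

Eᵢ/kT = 0.2491, 1.825, 4.983.
Z = Σ gᵢe^(−Eᵢ/kT) = 1·e^(−0.2491) + 6·e^(−1.825) + 3·e^(−4.983) = 0.7795 + 0.9673 + 0.02056 = 1.767.

Z = 1.8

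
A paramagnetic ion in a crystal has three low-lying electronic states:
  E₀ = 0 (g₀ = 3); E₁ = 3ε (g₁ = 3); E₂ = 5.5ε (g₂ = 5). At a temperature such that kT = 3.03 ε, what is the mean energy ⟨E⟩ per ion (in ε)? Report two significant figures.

Eᵢ/kT = 0, 0.9901, 1.815.
Z = Σ gᵢe^(−Eᵢ/kT) = 3·e^(−0) + 3·e^(−0.9901) + 5·e^(−1.815) = 3.000 + 1.115 + 0.8142 = 4.929.
⟨E⟩ = Σ Eᵢ gᵢe^(−Eᵢ/kT) / Z = (0·3.000 + 3·1.115 + 5.5·0.8142) / 4.929 = 1.6 ε.

1.6 ε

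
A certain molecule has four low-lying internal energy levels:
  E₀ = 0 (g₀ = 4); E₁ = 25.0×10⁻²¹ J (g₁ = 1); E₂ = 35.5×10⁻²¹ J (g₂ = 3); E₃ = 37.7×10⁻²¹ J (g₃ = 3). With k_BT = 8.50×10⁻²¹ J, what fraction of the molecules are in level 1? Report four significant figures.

0.01277

Eᵢ/kT = 0, 2.94118, 4.17647, 4.43529.
Z = Σ gᵢe^(−Eᵢ/kT) = 4·e^(−0) + 1·e^(−2.94118) + 3·e^(−4.17647) + 3·e^(−4.43529) = 4.00000 + 0.0528034 + 0.0460578 + 0.0355549 = 4.13442.
P₁ = g₁ e^(−E₁/kT) / Z = 0.0528034/4.13442 = 0.01277.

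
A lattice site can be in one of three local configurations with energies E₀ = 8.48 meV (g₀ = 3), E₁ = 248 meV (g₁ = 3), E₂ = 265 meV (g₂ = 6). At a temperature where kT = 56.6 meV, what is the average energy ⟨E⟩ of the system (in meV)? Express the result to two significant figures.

Eᵢ/kT = 0.1498, 4.382, 4.682.
Z = Σ gᵢe^(−Eᵢ/kT) = 3·e^(−0.1498) + 3·e^(−4.382) + 6·e^(−4.682) = 2.583 + 0.03750 + 0.05556 = 2.676.
⟨E⟩ = Σ Eᵢ gᵢe^(−Eᵢ/kT) / Z = (8.48·2.583 + 248·0.03750 + 265·0.05556) / 2.676 = 17 meV.

17 meV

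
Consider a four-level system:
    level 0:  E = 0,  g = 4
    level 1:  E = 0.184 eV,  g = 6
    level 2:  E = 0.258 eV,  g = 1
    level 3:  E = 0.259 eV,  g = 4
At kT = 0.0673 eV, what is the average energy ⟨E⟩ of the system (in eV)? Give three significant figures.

0.0221 eV

Eᵢ/kT = 0, 2.7340, 3.8336, 3.8484.
Z = Σ gᵢe^(−Eᵢ/kT) = 4·e^(−0) + 6·e^(−2.7340) + 1·e^(−3.8336) + 4·e^(−3.8484) = 4.0000 + 0.38975 + 0.021632 + 0.085255 = 4.4966.
⟨E⟩ = Σ Eᵢ gᵢe^(−Eᵢ/kT) / Z = (0·4.0000 + 0.184·0.38975 + 0.258·0.021632 + 0.259·0.085255) / 4.4966 = 0.0221 eV.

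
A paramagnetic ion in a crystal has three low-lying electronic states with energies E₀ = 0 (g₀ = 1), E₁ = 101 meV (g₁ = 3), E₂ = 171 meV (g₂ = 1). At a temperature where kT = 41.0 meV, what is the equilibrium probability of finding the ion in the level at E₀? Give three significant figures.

Eᵢ/kT = 0, 2.4634, 4.1707.
Z = Σ gᵢe^(−Eᵢ/kT) = 1·e^(−0) + 3·e^(−2.4634) + 1·e^(−4.1707) = 1.0000 + 0.25543 + 0.015441 = 1.2709.
P₀ = g₀ e^(−E₀/kT) / Z = 1.0000/1.2709 = 0.787.

0.787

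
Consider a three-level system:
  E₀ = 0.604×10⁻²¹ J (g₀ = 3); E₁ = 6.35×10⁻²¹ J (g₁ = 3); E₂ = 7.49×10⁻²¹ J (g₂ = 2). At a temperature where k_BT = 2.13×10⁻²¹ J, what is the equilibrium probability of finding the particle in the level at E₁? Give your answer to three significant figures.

0.0616

Eᵢ/kT = 0.28357, 2.9812, 3.5164.
Z = Σ gᵢe^(−Eᵢ/kT) = 3·e^(−0.28357) + 3·e^(−2.9812) + 2·e^(−3.5164) = 2.2593 + 0.15220 + 0.059412 = 2.4709.
P₁ = g₁ e^(−E₁/kT) / Z = 0.15220/2.4709 = 0.0616.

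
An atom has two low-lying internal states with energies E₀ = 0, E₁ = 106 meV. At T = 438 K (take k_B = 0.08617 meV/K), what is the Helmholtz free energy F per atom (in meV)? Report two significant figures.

-2.2 meV

k_BT = 0.08617 × 438 K = 37.74 meV.
Eᵢ/kT = 0, 2.809.
Z = Σ e^(−Eᵢ/kT) = e^(−0) + e^(−2.809) = 1.000 + 0.06027 = 1.060.
F = −kT ln Z = −37.74 × ln(1.060) = −37.74 × 0.05827 = -2.2 meV.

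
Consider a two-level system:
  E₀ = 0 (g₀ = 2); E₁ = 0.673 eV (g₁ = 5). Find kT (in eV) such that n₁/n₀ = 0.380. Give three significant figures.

0.357 eV

n₁/n₀ = (g₁/g₀) exp[−(E₁−E₀)/kT] = 0.380.
⇒ (E₁−E₀)/kT = ln((5/2)/0.380) = ln(6.5789) = 1.8839.
kT = 0.673 eV / 1.8839 = 0.357 eV.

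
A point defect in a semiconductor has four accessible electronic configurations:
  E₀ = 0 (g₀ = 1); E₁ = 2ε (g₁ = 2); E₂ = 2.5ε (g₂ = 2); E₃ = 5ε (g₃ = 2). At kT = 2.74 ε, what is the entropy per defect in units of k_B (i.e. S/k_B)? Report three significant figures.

Eᵢ/kT = 0, 0.72993, 0.91241, 1.8248.
Z = Σ gᵢe^(−Eᵢ/kT) = 1·e^(−0) + 2·e^(−0.72993) + 2·e^(−0.91241) + 2·e^(−1.8248) = 1.0000 + 0.96389 + 0.80311 + 0.32250 = 3.0895.
⟨E⟩ = Σ EᵢPᵢ = 1.7958 ε.
S/k_B = ln Z + ⟨E⟩/kT = ln(3.0895) + 1.7958/2.74 = 1.1280 + 0.65540 = 1.78.

1.78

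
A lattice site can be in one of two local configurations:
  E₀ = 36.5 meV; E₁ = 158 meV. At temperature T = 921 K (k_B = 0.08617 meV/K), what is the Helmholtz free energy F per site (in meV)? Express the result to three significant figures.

21.0 meV

k_BT = 0.08617 × 921 K = 79.363 meV.
Eᵢ/kT = 0.45991, 1.9909.
Z = Σ e^(−Eᵢ/kT) = e^(−0.45991) + e^(−1.9909) = 0.63134 + 0.13657 = 0.76791.
F = −kT ln Z = −79.363 × ln(0.76791) = −79.363 × -0.26408 = 21.0 meV.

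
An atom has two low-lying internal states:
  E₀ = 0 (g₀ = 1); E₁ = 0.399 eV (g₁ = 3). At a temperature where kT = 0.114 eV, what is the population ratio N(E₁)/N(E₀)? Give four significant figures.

n₁/n₀ = (g₁/g₀) exp[−(E₁−E₀)/kT] = (3/1) × exp(−(0.399 eV)/(0.114 eV)) = (3/1) × exp(-3.50000) = 0.09059.

0.09059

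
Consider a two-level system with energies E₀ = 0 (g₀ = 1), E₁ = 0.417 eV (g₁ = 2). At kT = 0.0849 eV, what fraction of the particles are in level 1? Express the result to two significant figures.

Eᵢ/kT = 0, 4.912.
Z = Σ gᵢe^(−Eᵢ/kT) = 1·e^(−0) + 2·e^(−4.912) = 1.000 + 0.01472 = 1.015.
P₁ = g₁ e^(−E₁/kT) / Z = 0.01472/1.015 = 0.015.

0.015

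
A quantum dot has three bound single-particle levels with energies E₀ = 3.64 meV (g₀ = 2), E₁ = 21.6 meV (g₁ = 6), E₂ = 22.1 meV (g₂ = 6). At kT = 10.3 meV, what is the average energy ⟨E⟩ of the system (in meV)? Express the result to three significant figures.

Eᵢ/kT = 0.35340, 2.0971, 2.1456.
Z = Σ gᵢe^(−Eᵢ/kT) = 2·e^(−0.35340) + 6·e^(−2.0971) + 6·e^(−2.1456) = 1.4046 + 0.73687 + 0.70199 = 2.8435.
⟨E⟩ = Σ Eᵢ gᵢe^(−Eᵢ/kT) / Z = (3.64·1.4046 + 21.6·0.73687 + 22.1·0.70199) / 2.8435 = 12.9 meV.

12.9 meV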